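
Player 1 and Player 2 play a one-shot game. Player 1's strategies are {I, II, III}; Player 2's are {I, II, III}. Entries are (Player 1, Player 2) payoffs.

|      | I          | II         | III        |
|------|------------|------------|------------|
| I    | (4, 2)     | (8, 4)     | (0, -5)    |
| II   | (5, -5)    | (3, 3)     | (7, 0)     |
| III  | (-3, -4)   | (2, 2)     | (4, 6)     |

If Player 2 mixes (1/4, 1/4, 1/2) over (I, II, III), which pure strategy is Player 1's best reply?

Player 1's best reply maximizes expected payoff against the mix.
I: (1/4)·4 + (1/4)·8 + (1/2)·0 = 3
II: (1/4)·5 + (1/4)·3 + (1/2)·7 = 11/2
III: (1/4)·(-3) + (1/4)·2 + (1/2)·4 = 7/4
Highest expected payoff is 11/2, from II.

II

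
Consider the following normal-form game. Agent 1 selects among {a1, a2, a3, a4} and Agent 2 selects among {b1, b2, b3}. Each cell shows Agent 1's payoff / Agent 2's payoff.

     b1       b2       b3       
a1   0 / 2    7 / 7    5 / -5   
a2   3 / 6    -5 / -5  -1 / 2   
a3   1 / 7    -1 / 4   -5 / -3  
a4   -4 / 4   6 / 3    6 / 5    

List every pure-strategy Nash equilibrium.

A profile is a Nash equilibrium when each player is best-responding to the other.
Agent 1's best responses — vs b1: a2 (payoff 3); vs b2: a1 (payoff 7); vs b3: a4 (payoff 6).
Agent 2's best responses — vs a1: b2 (payoff 7); vs a2: b1 (payoff 6); vs a3: b1 (payoff 7); vs a4: b3 (payoff 5).
Mutual best responses occur at (a1, b2), (a2, b1), and (a4, b3); at each, neither player gains by switching.

(a1, b2), (a2, b1), and (a4, b3)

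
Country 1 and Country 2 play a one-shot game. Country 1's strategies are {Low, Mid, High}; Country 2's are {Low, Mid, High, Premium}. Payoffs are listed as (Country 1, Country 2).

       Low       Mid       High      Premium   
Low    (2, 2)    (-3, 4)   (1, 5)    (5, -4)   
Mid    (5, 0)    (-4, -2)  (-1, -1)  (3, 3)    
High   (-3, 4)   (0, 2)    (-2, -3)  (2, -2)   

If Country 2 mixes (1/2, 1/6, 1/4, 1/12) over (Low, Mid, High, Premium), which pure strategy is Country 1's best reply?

Country 1's best reply maximizes expected payoff against the mix.
Low: (1/2)·2 + (1/6)·(-3) + (1/4)·1 + (1/12)·5 = 7/6
Mid: (1/2)·5 + (1/6)·(-4) + (1/4)·(-1) + (1/12)·3 = 11/6
High: (1/2)·(-3) + (1/6)·0 + (1/4)·(-2) + (1/12)·2 = -11/6
Highest expected payoff is 11/6, from Mid.

Mid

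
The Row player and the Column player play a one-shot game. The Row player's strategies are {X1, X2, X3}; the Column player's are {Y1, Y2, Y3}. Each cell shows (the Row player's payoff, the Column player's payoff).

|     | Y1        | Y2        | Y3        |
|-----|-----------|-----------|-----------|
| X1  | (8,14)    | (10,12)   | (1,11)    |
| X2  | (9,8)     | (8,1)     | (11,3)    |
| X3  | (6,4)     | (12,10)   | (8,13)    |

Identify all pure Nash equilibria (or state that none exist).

Check mutual best responses: a cell is a NE iff neither player can gain by unilaterally deviating.
The Row player's best responses — vs Y1: X2 (payoff 9); vs Y2: X3 (payoff 12); vs Y3: X2 (payoff 11).
The Column player's best responses — vs X1: Y1 (payoff 14); vs X2: Y1 (payoff 8); vs X3: Y3 (payoff 13).
The only mutual best response is (X2, Y1); neither player gains by switching there.

(X2, Y1)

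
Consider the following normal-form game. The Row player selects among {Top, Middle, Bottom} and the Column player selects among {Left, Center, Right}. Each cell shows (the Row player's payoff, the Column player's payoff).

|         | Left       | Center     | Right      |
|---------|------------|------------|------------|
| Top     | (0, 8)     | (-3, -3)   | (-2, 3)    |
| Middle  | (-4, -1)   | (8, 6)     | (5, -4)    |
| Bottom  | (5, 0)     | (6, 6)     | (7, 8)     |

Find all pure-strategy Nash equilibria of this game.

Find each player's best response to every opponent strategy; NE are the intersections.
The Row player's best responses — vs Left: Bottom (payoff 5); vs Center: Middle (payoff 8); vs Right: Bottom (payoff 7).
The Column player's best responses — vs Top: Left (payoff 8); vs Middle: Center (payoff 6); vs Bottom: Right (payoff 8).
Mutual best responses occur at (Middle, Center) and (Bottom, Right); at each, neither player gains by switching.

(Middle, Center) and (Bottom, Right)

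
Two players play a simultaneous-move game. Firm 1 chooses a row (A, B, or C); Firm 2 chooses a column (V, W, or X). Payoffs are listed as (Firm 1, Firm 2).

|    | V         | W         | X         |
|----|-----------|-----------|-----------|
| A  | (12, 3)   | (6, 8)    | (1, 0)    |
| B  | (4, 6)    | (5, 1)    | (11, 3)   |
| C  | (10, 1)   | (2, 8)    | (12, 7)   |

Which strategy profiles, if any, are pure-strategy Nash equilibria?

(A, W)

A profile is a Nash equilibrium when each player is best-responding to the other.
Firm 1's best responses — vs V: A (payoff 12); vs W: A (payoff 6); vs X: C (payoff 12).
Firm 2's best responses — vs A: W (payoff 8); vs B: V (payoff 6); vs C: W (payoff 8).
The only mutual best response is (A, W); neither player gains by switching there.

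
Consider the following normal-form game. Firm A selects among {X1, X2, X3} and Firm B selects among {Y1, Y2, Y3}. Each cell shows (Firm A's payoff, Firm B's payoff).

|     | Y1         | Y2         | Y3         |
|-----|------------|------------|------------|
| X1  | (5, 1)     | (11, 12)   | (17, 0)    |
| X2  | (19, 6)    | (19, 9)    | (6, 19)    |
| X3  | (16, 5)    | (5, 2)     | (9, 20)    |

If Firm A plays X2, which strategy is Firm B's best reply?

Y3

With Firm A fixed at X2, Firm B's payoffs are: Y1 → 6, Y2 → 9, Y3 → 19.
The maximum is 19, achieved by Y3.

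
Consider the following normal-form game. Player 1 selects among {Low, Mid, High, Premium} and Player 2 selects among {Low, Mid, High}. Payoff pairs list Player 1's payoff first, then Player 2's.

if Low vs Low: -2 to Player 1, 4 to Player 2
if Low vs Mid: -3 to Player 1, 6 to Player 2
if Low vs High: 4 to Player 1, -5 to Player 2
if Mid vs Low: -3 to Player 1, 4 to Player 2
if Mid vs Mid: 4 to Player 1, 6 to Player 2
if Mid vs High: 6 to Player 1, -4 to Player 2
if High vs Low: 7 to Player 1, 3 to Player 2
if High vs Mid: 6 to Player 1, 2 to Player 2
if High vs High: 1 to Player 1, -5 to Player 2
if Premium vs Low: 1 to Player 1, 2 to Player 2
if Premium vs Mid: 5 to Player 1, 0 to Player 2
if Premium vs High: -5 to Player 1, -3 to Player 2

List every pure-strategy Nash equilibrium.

(High, Low)

Find each player's best response to every opponent strategy; NE are the intersections.
Player 1's best responses — vs Low: High (payoff 7); vs Mid: High (payoff 6); vs High: Mid (payoff 6).
Player 2's best responses — vs Low: Mid (payoff 6); vs Mid: Mid (payoff 6); vs High: Low (payoff 3); vs Premium: Low (payoff 2).
The only mutual best response is (High, Low); neither player gains by switching there.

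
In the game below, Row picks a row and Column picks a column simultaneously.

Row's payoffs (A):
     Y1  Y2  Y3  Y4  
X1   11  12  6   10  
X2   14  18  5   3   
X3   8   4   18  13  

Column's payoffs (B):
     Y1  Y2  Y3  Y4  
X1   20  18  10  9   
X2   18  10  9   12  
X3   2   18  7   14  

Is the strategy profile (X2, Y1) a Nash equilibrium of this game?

Holding Column at Y1: Row gets 14 from X2, versus 11 from X1, 8 from X3. No profitable deviation for Row.
Holding Row at X2: Column gets 18 from Y1, versus 10 from Y2, 9 from Y3, 12 from Y4. No profitable deviation for Column either.

Yes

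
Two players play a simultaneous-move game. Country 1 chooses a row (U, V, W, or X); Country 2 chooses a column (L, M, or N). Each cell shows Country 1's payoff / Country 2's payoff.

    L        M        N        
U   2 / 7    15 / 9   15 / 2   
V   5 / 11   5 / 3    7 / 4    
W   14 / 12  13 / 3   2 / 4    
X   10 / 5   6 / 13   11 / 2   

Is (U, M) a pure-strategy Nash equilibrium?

Holding Country 2 at M: Country 1 gets 15 from U, versus 5 from V, 13 from W, 6 from X. No profitable deviation for Country 1.
Holding Country 1 at U: Country 2 gets 9 from M, versus 7 from L, 2 from N. No profitable deviation for Country 2 either.

Yes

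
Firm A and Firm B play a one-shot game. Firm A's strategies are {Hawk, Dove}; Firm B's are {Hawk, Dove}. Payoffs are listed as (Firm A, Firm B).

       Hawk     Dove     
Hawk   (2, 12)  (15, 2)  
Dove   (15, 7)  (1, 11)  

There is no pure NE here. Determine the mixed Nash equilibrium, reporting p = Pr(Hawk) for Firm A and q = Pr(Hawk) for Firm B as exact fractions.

p = 2/7, q = 14/27

Each player's mixing probability is pinned down by making the *other* player indifferent.
Firm B indifferent between Hawk and Dove: p·12 + (1−p)·7 = p·2 + (1−p)·11 ⟹ 7 + 5p = 11 + (-9)p ⟹ p = 2/7.
Firm A indifferent between Hawk and Dove: q·2 + (1−q)·15 = q·15 + (1−q)·1 ⟹ 15 + (-13)q = 1 + 14q ⟹ q = 14/27.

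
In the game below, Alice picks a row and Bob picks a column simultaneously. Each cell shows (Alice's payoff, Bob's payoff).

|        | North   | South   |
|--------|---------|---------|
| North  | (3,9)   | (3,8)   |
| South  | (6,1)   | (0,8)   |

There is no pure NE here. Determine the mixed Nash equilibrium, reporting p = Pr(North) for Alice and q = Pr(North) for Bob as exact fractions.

In a mixed NE each player is indifferent between their pure strategies, so the opponent's mix sets the indifference.
Bob indifferent between North and South: p·9 + (1−p)·1 = p·8 + (1−p)·8 ⟹ 1 + 8p = 8 + 0p ⟹ p = 7/8.
Alice indifferent between North and South: q·3 + (1−q)·3 = q·6 + (1−q)·0 ⟹ 3 + 0q = 0 + 6q ⟹ q = 1/2.

p = 7/8, q = 1/2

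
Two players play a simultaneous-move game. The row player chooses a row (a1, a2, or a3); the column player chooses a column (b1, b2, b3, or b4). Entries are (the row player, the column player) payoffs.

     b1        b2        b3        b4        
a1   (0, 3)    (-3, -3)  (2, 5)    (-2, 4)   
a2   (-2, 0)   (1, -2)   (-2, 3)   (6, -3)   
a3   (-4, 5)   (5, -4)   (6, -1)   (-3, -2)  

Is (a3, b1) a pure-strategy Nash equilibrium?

No

Holding the column player at b1: the row player gets -4 from a3 but could get 0 by switching to a1. The row player has a profitable deviation.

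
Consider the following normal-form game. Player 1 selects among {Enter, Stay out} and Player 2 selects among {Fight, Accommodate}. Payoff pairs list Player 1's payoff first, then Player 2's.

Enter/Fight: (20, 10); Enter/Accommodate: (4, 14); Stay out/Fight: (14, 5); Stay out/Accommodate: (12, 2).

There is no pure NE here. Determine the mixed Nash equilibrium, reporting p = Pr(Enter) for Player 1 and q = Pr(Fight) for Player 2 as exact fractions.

p = 3/7, q = 4/7

Each player's mixing probability is pinned down by making the *other* player indifferent.
Player 2 indifferent between Fight and Accommodate: p·10 + (1−p)·5 = p·14 + (1−p)·2 ⟹ 5 + 5p = 2 + 12p ⟹ p = 3/7.
Player 1 indifferent between Enter and Stay out: q·20 + (1−q)·4 = q·14 + (1−q)·12 ⟹ 4 + 16q = 12 + 2q ⟹ q = 4/7.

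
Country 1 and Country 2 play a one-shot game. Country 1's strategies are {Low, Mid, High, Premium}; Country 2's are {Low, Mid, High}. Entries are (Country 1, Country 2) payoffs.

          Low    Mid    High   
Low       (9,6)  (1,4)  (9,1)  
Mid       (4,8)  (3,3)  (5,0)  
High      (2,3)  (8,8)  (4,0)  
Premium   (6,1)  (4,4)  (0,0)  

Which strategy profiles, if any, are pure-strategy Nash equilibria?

(Low, Low) and (High, Mid)

A profile is a Nash equilibrium when each player is best-responding to the other.
Country 1's best responses — vs Low: Low (payoff 9); vs Mid: High (payoff 8); vs High: Low (payoff 9).
Country 2's best responses — vs Low: Low (payoff 6); vs Mid: Low (payoff 8); vs High: Mid (payoff 8); vs Premium: Mid (payoff 4).
Mutual best responses occur at (Low, Low) and (High, Mid); at each, neither player gains by switching.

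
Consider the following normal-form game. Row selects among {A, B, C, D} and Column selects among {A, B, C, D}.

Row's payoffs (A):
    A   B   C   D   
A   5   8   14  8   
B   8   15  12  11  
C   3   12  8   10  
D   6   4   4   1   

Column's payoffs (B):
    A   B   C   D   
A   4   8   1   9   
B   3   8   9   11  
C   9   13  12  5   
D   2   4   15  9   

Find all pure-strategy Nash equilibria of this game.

(B, D)

A profile is a Nash equilibrium when each player is best-responding to the other.
Row's best responses — vs A: B (payoff 8); vs B: B (payoff 15); vs C: A (payoff 14); vs D: B (payoff 11).
Column's best responses — vs A: D (payoff 9); vs B: D (payoff 11); vs C: B (payoff 13); vs D: C (payoff 15).
The only mutual best response is (B, D); neither player gains by switching there.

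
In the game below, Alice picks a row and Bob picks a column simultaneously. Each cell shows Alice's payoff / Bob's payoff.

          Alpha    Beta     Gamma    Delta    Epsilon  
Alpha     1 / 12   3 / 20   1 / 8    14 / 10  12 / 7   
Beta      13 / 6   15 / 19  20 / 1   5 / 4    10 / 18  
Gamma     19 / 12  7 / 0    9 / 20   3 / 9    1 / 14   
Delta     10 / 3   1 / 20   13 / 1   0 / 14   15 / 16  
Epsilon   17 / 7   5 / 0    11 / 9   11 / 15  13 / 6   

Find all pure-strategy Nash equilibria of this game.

(Beta, Beta)

A profile is a Nash equilibrium when each player is best-responding to the other.
Alice's best responses — vs Alpha: Gamma (payoff 19); vs Beta: Beta (payoff 15); vs Gamma: Beta (payoff 20); vs Delta: Alpha (payoff 14); vs Epsilon: Delta (payoff 15).
Bob's best responses — vs Alpha: Beta (payoff 20); vs Beta: Beta (payoff 19); vs Gamma: Gamma (payoff 20); vs Delta: Beta (payoff 20); vs Epsilon: Delta (payoff 15).
The only mutual best response is (Beta, Beta); neither player gains by switching there.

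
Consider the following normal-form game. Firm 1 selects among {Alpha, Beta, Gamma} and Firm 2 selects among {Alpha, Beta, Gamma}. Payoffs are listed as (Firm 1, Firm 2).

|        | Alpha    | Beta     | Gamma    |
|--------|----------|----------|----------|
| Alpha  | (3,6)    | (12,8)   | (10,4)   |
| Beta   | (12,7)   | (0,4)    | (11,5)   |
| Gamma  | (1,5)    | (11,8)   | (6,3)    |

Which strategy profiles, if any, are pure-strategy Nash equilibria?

Find each player's best response to every opponent strategy; NE are the intersections.
Firm 1's best responses — vs Alpha: Beta (payoff 12); vs Beta: Alpha (payoff 12); vs Gamma: Beta (payoff 11).
Firm 2's best responses — vs Alpha: Beta (payoff 8); vs Beta: Alpha (payoff 7); vs Gamma: Beta (payoff 8).
Mutual best responses occur at (Alpha, Beta) and (Beta, Alpha); at each, neither player gains by switching.

(Alpha, Beta) and (Beta, Alpha)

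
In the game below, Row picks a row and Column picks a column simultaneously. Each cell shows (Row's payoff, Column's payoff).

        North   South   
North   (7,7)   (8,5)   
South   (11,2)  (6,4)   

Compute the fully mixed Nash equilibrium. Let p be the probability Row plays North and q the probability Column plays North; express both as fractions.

p = 1/2, q = 1/3

In a mixed NE each player is indifferent between their pure strategies, so the opponent's mix sets the indifference.
Column indifferent between North and South: p·7 + (1−p)·2 = p·5 + (1−p)·4 ⟹ 2 + 5p = 4 + 1p ⟹ p = 1/2.
Row indifferent between North and South: q·7 + (1−q)·8 = q·11 + (1−q)·6 ⟹ 8 + (-1)q = 6 + 5q ⟹ q = 1/3.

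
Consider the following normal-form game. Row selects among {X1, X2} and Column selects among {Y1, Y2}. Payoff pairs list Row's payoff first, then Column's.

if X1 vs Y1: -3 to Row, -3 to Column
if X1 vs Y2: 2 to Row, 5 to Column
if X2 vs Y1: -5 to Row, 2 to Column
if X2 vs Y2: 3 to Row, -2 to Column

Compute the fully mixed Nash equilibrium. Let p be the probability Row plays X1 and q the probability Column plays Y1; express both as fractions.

p = 1/3, q = 1/3

Each player's mixing probability is pinned down by making the *other* player indifferent.
Column indifferent between Y1 and Y2: p·(-3) + (1−p)·2 = p·5 + (1−p)·(-2) ⟹ 2 + (-5)p = (-2) + 7p ⟹ p = 1/3.
Row indifferent between X1 and X2: q·(-3) + (1−q)·2 = q·(-5) + (1−q)·3 ⟹ 2 + (-5)q = 3 + (-8)q ⟹ q = 1/3.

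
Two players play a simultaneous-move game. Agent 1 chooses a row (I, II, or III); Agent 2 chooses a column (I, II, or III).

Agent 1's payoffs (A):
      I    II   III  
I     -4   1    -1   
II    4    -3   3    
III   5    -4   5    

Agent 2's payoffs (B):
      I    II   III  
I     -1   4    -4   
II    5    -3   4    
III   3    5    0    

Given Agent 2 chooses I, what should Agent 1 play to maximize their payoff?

With Agent 2 fixed at I, Agent 1's payoffs are: I → -4, II → 4, III → 5.
The maximum is 5, achieved by III.

III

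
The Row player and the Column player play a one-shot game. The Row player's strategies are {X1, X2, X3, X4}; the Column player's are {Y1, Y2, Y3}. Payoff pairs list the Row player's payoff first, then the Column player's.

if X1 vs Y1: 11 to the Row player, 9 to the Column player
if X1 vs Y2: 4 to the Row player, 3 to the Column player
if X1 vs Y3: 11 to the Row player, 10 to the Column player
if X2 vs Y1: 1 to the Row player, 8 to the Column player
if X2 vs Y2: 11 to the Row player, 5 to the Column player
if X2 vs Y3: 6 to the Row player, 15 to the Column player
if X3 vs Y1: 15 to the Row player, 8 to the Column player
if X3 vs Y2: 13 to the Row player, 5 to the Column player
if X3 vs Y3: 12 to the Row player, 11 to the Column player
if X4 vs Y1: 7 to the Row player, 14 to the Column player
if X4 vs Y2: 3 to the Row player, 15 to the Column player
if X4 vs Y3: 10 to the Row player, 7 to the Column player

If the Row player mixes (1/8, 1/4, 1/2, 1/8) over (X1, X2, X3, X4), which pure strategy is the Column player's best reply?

Y3

Compute the Column player's expected payoff from each pure strategy against the given mix.
Y1: (1/8)·9 + (1/4)·8 + (1/2)·8 + (1/8)·14 = 71/8
Y2: (1/8)·3 + (1/4)·5 + (1/2)·5 + (1/8)·15 = 6
Y3: (1/8)·10 + (1/4)·15 + (1/2)·11 + (1/8)·7 = 91/8
Highest expected payoff is 91/8, from Y3.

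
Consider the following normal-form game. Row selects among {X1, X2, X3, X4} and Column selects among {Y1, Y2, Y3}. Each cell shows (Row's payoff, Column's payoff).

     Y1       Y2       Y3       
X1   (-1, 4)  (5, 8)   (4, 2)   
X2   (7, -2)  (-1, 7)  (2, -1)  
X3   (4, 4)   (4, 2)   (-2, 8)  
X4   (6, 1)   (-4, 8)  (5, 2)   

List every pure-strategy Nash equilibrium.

Check mutual best responses: a cell is a NE iff neither player can gain by unilaterally deviating.
Row's best responses — vs Y1: X2 (payoff 7); vs Y2: X1 (payoff 5); vs Y3: X4 (payoff 5).
Column's best responses — vs X1: Y2 (payoff 8); vs X2: Y2 (payoff 7); vs X3: Y3 (payoff 8); vs X4: Y2 (payoff 8).
The only mutual best response is (X1, Y2); neither player gains by switching there.

(X1, Y2)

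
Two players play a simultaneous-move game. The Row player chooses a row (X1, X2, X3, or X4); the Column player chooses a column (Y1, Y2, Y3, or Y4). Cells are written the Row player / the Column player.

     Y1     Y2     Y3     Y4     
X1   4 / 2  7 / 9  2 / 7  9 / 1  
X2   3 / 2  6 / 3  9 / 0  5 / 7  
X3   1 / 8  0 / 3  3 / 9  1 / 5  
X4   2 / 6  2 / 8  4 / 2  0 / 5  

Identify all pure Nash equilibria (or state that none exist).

(X1, Y2)

Find each player's best response to every opponent strategy; NE are the intersections.
The Row player's best responses — vs Y1: X1 (payoff 4); vs Y2: X1 (payoff 7); vs Y3: X2 (payoff 9); vs Y4: X1 (payoff 9).
The Column player's best responses — vs X1: Y2 (payoff 9); vs X2: Y4 (payoff 7); vs X3: Y3 (payoff 9); vs X4: Y2 (payoff 8).
The only mutual best response is (X1, Y2); neither player gains by switching there.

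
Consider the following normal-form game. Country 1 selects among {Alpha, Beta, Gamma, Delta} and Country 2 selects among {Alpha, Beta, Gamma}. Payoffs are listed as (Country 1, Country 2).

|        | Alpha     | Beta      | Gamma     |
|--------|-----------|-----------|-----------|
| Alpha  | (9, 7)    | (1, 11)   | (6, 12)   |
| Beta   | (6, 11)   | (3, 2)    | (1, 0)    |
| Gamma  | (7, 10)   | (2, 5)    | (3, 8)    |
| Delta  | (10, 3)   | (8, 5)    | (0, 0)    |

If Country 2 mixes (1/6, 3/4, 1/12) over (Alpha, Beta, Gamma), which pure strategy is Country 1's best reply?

Compute Country 1's expected payoff from each pure strategy against the given mix.
Alpha: (1/6)·9 + (3/4)·1 + (1/12)·6 = 11/4
Beta: (1/6)·6 + (3/4)·3 + (1/12)·1 = 10/3
Gamma: (1/6)·7 + (3/4)·2 + (1/12)·3 = 35/12
Delta: (1/6)·10 + (3/4)·8 + (1/12)·0 = 23/3
Highest expected payoff is 23/3, from Delta.

Delta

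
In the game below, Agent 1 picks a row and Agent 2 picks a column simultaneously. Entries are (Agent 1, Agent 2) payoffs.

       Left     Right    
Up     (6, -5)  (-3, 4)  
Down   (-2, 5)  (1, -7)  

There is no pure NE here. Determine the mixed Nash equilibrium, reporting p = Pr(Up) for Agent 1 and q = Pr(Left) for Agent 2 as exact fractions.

p = 4/7, q = 1/3

Each player's mixing probability is pinned down by making the *other* player indifferent.
Agent 2 indifferent between Left and Right: p·(-5) + (1−p)·5 = p·4 + (1−p)·(-7) ⟹ 5 + (-10)p = (-7) + 11p ⟹ p = 4/7.
Agent 1 indifferent between Up and Down: q·6 + (1−q)·(-3) = q·(-2) + (1−q)·1 ⟹ (-3) + 9q = 1 + (-3)q ⟹ q = 1/3.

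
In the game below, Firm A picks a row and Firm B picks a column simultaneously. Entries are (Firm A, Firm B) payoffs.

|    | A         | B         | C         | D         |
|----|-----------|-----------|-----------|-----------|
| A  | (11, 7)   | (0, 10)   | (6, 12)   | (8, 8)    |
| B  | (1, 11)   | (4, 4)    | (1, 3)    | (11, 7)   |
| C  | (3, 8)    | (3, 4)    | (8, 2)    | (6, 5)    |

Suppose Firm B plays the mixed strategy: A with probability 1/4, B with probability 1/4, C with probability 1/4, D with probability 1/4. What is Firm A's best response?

Firm A's best reply maximizes expected payoff against the mix.
A: (1/4)·11 + (1/4)·0 + (1/4)·6 + (1/4)·8 = 25/4
B: (1/4)·1 + (1/4)·4 + (1/4)·1 + (1/4)·11 = 17/4
C: (1/4)·3 + (1/4)·3 + (1/4)·8 + (1/4)·6 = 5
Highest expected payoff is 25/4, from A.

A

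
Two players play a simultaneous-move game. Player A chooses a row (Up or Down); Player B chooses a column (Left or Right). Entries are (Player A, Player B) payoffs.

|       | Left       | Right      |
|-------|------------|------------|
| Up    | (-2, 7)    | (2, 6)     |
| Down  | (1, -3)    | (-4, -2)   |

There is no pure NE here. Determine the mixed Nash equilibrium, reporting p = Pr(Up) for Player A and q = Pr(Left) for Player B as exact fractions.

Each player's mixing probability is pinned down by making the *other* player indifferent.
Player B indifferent between Left and Right: p·7 + (1−p)·(-3) = p·6 + (1−p)·(-2) ⟹ (-3) + 10p = (-2) + 8p ⟹ p = 1/2.
Player A indifferent between Up and Down: q·(-2) + (1−q)·2 = q·1 + (1−q)·(-4) ⟹ 2 + (-4)q = (-4) + 5q ⟹ q = 2/3.

p = 1/2, q = 2/3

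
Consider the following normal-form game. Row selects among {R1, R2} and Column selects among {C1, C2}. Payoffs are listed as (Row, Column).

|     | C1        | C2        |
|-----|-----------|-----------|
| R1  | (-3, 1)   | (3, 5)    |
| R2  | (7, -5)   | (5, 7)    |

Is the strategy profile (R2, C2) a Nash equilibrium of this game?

Holding Column at C2: Row gets 5 from R2, versus 3 from R1. No profitable deviation for Row.
Holding Row at R2: Column gets 7 from C2, versus -5 from C1. No profitable deviation for Column either.

Yes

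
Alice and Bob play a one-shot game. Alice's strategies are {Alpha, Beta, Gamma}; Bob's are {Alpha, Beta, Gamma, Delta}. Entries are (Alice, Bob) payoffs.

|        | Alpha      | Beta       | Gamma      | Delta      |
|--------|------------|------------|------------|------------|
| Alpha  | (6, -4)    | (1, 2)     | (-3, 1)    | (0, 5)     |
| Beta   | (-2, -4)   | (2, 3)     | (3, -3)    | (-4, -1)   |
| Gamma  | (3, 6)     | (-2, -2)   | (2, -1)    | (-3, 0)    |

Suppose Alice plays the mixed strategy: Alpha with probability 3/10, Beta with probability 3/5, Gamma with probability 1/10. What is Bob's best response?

Beta

Compute Bob's expected payoff from each pure strategy against the given mix.
Alpha: (3/10)·(-4) + (3/5)·(-4) + (1/10)·6 = -3
Beta: (3/10)·2 + (3/5)·3 + (1/10)·(-2) = 11/5
Gamma: (3/10)·1 + (3/5)·(-3) + (1/10)·(-1) = -8/5
Delta: (3/10)·5 + (3/5)·(-1) + (1/10)·0 = 9/10
Highest expected payoff is 11/5, from Beta.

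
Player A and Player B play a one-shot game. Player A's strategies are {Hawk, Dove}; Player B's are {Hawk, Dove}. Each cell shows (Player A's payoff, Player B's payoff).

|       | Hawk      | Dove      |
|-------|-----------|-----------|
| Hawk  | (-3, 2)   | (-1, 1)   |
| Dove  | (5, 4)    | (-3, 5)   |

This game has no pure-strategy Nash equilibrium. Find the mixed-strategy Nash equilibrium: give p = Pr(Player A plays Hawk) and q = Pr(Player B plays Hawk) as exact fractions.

p = 1/2, q = 1/5

In a mixed NE each player is indifferent between their pure strategies, so the opponent's mix sets the indifference.
Player B indifferent between Hawk and Dove: p·2 + (1−p)·4 = p·1 + (1−p)·5 ⟹ 4 + (-2)p = 5 + (-4)p ⟹ p = 1/2.
Player A indifferent between Hawk and Dove: q·(-3) + (1−q)·(-1) = q·5 + (1−q)·(-3) ⟹ (-1) + (-2)q = (-3) + 8q ⟹ q = 1/5.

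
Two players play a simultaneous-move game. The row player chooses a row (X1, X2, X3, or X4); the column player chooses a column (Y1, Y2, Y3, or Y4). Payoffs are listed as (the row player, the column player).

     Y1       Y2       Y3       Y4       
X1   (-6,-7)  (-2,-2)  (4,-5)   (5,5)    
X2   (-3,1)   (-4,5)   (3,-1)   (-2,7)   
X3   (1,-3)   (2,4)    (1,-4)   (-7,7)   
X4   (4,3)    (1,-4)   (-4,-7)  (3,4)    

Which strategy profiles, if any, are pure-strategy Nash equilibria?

(X1, Y4)

Find each player's best response to every opponent strategy; NE are the intersections.
The row player's best responses — vs Y1: X4 (payoff 4); vs Y2: X3 (payoff 2); vs Y3: X1 (payoff 4); vs Y4: X1 (payoff 5).
The column player's best responses — vs X1: Y4 (payoff 5); vs X2: Y4 (payoff 7); vs X3: Y4 (payoff 7); vs X4: Y4 (payoff 4).
The only mutual best response is (X1, Y4); neither player gains by switching there.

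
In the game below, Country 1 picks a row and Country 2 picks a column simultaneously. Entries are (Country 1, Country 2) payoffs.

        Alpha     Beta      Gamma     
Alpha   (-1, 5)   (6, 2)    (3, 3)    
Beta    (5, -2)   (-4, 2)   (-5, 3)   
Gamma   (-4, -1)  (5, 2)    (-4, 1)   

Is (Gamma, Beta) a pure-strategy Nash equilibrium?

No

Holding Country 2 at Beta: Country 1 gets 5 from Gamma but could get 6 by switching to Alpha. Country 1 has a profitable deviation.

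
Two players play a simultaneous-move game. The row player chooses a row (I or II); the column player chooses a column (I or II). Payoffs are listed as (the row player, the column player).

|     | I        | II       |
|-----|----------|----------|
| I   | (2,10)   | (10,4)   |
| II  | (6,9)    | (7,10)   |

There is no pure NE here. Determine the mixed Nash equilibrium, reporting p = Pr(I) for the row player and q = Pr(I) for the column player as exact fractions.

In a mixed NE each player is indifferent between their pure strategies, so the opponent's mix sets the indifference.
The column player indifferent between I and II: p·10 + (1−p)·9 = p·4 + (1−p)·10 ⟹ 9 + 1p = 10 + (-6)p ⟹ p = 1/7.
The row player indifferent between I and II: q·2 + (1−q)·10 = q·6 + (1−q)·7 ⟹ 10 + (-8)q = 7 + (-1)q ⟹ q = 3/7.

p = 1/7, q = 3/7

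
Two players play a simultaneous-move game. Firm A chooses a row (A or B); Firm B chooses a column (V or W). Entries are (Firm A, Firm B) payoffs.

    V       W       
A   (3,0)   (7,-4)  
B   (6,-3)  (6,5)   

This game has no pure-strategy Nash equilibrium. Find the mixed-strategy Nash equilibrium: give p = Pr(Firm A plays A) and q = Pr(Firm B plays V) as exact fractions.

Each player's mixing probability is pinned down by making the *other* player indifferent.
Firm B indifferent between V and W: p·0 + (1−p)·(-3) = p·(-4) + (1−p)·5 ⟹ (-3) + 3p = 5 + (-9)p ⟹ p = 2/3.
Firm A indifferent between A and B: q·3 + (1−q)·7 = q·6 + (1−q)·6 ⟹ 7 + (-4)q = 6 + 0q ⟹ q = 1/4.

p = 2/3, q = 1/4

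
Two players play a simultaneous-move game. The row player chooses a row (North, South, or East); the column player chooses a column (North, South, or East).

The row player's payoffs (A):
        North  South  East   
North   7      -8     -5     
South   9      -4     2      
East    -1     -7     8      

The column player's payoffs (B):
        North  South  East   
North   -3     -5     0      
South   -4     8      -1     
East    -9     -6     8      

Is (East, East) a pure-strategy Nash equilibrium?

Holding the column player at East: the row player gets 8 from East, versus -5 from North, 2 from South. No profitable deviation for the row player.
Holding the row player at East: the column player gets 8 from East, versus -9 from North, -6 from South. No profitable deviation for the column player either.

Yes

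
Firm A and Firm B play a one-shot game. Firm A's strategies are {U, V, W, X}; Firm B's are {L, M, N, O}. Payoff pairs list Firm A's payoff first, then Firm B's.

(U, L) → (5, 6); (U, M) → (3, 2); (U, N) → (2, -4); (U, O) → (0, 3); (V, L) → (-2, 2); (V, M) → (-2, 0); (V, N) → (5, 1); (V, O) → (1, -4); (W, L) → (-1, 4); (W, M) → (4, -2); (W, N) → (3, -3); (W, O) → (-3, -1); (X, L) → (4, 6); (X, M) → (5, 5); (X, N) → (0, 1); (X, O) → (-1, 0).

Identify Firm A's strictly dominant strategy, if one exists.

No strictly dominant strategy

Check whether one of Firm A's strategies beats all alternatives regardless of what the opponent does.
U is not dominant: against M, W gives 4 > 3.
V is not dominant: against L, U gives 5 > -2.
W is not dominant: against L, U gives 5 > -1.
X is not dominant: against L, U gives 5 > 4.
No single strategy is best against every opponent action.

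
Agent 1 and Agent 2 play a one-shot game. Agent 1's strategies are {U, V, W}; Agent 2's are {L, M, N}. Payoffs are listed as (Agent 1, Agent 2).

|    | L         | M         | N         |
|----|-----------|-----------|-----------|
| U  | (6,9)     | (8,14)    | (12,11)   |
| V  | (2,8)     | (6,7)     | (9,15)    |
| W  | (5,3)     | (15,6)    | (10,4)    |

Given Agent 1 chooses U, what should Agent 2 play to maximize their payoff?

With Agent 1 fixed at U, Agent 2's payoffs are: L → 9, M → 14, N → 11.
The maximum is 14, achieved by M.

M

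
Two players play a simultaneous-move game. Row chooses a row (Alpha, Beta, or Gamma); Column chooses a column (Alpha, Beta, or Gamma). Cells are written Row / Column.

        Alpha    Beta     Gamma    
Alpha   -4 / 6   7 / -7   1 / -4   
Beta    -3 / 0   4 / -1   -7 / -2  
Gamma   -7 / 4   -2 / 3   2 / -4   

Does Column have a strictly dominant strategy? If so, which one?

A strategy is strictly dominant if it gives Column a strictly higher payoff than every other strategy, against every choice by the opponent.
Alpha strictly dominates: vs Alpha: 6 > each of {-7, -4}; vs Beta: 0 > each of {-1, -2}; vs Gamma: 4 > each of {3, -4}.

Alpha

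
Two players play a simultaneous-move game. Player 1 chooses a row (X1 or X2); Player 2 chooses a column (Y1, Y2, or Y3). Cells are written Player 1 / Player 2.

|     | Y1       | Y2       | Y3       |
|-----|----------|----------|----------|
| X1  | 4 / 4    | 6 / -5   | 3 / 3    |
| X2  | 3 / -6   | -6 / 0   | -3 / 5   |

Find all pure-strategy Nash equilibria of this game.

Check mutual best responses: a cell is a NE iff neither player can gain by unilaterally deviating.
Player 1's best responses — vs Y1: X1 (payoff 4); vs Y2: X1 (payoff 6); vs Y3: X1 (payoff 3).
Player 2's best responses — vs X1: Y1 (payoff 4); vs X2: Y3 (payoff 5).
The only mutual best response is (X1, Y1); neither player gains by switching there.

(X1, Y1)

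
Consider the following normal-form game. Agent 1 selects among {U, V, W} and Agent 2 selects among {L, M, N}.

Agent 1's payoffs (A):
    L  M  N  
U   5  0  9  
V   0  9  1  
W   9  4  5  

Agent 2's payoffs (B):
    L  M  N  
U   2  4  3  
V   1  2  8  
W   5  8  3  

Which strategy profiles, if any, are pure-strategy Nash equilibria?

None

Find each player's best response to every opponent strategy; NE are the intersections.
Agent 1's best responses — vs L: W (payoff 9); vs M: V (payoff 9); vs N: U (payoff 9).
Agent 2's best responses — vs U: M (payoff 4); vs V: N (payoff 8); vs W: M (payoff 8).
No cell has both players best-responding. For instance, Agent 1's best reply to N is U, but against U Agent 2 prefers M over N.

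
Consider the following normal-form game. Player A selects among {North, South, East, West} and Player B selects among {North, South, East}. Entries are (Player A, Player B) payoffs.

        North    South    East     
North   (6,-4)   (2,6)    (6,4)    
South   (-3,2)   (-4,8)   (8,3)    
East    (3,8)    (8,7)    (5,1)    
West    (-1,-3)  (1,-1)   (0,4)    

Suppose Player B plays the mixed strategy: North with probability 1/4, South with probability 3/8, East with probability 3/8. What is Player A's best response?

Player A's best reply maximizes expected payoff against the mix.
North: (1/4)·6 + (3/8)·2 + (3/8)·6 = 9/2
South: (1/4)·(-3) + (3/8)·(-4) + (3/8)·8 = 3/4
East: (1/4)·3 + (3/8)·8 + (3/8)·5 = 45/8
West: (1/4)·(-1) + (3/8)·1 + (3/8)·0 = 1/8
Highest expected payoff is 45/8, from East.

East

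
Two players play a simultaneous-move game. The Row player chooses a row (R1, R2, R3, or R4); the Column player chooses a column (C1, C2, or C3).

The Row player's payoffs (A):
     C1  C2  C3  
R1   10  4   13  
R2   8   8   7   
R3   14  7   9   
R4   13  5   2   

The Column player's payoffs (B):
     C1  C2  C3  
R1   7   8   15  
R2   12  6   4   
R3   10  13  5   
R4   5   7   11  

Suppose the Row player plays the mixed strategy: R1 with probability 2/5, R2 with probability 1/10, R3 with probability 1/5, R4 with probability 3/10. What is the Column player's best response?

C3

Compute the Column player's expected payoff from each pure strategy against the given mix.
C1: (2/5)·7 + (1/10)·12 + (1/5)·10 + (3/10)·5 = 15/2
C2: (2/5)·8 + (1/10)·6 + (1/5)·13 + (3/10)·7 = 17/2
C3: (2/5)·15 + (1/10)·4 + (1/5)·5 + (3/10)·11 = 107/10
Highest expected payoff is 107/10, from C3.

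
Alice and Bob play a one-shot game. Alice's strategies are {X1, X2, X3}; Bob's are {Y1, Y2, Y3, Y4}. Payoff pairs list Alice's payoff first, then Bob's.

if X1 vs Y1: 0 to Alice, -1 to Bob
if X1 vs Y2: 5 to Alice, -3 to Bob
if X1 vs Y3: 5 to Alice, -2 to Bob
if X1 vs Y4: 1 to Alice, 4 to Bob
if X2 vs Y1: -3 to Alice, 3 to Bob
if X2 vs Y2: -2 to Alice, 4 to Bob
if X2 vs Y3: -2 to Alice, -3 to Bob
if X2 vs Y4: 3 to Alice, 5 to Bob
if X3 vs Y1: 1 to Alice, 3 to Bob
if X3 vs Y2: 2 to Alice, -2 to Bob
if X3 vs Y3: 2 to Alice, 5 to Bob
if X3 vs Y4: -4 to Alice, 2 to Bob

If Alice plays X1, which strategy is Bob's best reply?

Y4

With Alice fixed at X1, Bob's payoffs are: Y1 → -1, Y2 → -3, Y3 → -2, Y4 → 4.
The maximum is 4, achieved by Y4.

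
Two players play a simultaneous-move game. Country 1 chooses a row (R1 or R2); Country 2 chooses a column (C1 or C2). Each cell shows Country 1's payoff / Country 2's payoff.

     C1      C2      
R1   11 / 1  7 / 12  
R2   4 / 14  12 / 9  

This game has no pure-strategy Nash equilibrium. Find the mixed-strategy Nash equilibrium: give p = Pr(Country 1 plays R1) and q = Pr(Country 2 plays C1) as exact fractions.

p = 5/16, q = 5/12

In a mixed NE each player is indifferent between their pure strategies, so the opponent's mix sets the indifference.
Country 2 indifferent between C1 and C2: p·1 + (1−p)·14 = p·12 + (1−p)·9 ⟹ 14 + (-13)p = 9 + 3p ⟹ p = 5/16.
Country 1 indifferent between R1 and R2: q·11 + (1−q)·7 = q·4 + (1−q)·12 ⟹ 7 + 4q = 12 + (-8)q ⟹ q = 5/12.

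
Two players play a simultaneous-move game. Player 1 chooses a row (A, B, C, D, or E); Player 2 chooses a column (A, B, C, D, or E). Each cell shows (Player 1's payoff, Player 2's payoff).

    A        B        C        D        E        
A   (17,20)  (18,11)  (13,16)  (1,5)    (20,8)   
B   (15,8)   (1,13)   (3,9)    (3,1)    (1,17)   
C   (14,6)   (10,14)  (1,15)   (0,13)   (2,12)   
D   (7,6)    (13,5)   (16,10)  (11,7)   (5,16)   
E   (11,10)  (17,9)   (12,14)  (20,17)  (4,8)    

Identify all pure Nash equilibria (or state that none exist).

(A, A) and (E, D)

Check mutual best responses: a cell is a NE iff neither player can gain by unilaterally deviating.
Player 1's best responses — vs A: A (payoff 17); vs B: A (payoff 18); vs C: D (payoff 16); vs D: E (payoff 20); vs E: A (payoff 20).
Player 2's best responses — vs A: A (payoff 20); vs B: E (payoff 17); vs C: C (payoff 15); vs D: E (payoff 16); vs E: D (payoff 17).
Mutual best responses occur at (A, A) and (E, D); at each, neither player gains by switching.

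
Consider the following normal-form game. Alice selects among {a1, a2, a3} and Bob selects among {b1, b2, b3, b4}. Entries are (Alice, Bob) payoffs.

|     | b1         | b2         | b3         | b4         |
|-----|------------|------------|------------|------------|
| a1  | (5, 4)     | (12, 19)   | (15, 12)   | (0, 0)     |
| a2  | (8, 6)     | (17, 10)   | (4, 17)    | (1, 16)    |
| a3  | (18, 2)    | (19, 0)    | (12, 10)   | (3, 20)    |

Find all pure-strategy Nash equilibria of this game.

Find each player's best response to every opponent strategy; NE are the intersections.
Alice's best responses — vs b1: a3 (payoff 18); vs b2: a3 (payoff 19); vs b3: a1 (payoff 15); vs b4: a3 (payoff 3).
Bob's best responses — vs a1: b2 (payoff 19); vs a2: b3 (payoff 17); vs a3: b4 (payoff 20).
The only mutual best response is (a3, b4); neither player gains by switching there.

(a3, b4)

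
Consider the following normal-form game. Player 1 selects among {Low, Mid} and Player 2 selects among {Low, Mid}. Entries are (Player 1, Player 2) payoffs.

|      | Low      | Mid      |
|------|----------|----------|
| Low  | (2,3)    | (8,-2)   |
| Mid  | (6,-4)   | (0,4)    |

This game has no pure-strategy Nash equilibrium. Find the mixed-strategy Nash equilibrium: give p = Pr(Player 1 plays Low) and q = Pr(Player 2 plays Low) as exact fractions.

Each player's mixing probability is pinned down by making the *other* player indifferent.
Player 2 indifferent between Low and Mid: p·3 + (1−p)·(-4) = p·(-2) + (1−p)·4 ⟹ (-4) + 7p = 4 + (-6)p ⟹ p = 8/13.
Player 1 indifferent between Low and Mid: q·2 + (1−q)·8 = q·6 + (1−q)·0 ⟹ 8 + (-6)q = 0 + 6q ⟹ q = 2/3.

p = 8/13, q = 2/3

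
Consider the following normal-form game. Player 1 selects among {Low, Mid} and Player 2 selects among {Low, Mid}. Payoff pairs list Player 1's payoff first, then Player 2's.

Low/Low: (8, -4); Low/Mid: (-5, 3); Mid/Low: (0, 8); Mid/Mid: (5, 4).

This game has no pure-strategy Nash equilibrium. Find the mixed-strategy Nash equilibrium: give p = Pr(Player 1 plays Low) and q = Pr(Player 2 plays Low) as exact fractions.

Each player's mixing probability is pinned down by making the *other* player indifferent.
Player 2 indifferent between Low and Mid: p·(-4) + (1−p)·8 = p·3 + (1−p)·4 ⟹ 8 + (-12)p = 4 + (-1)p ⟹ p = 4/11.
Player 1 indifferent between Low and Mid: q·8 + (1−q)·(-5) = q·0 + (1−q)·5 ⟹ (-5) + 13q = 5 + (-5)q ⟹ q = 5/9.

p = 4/11, q = 5/9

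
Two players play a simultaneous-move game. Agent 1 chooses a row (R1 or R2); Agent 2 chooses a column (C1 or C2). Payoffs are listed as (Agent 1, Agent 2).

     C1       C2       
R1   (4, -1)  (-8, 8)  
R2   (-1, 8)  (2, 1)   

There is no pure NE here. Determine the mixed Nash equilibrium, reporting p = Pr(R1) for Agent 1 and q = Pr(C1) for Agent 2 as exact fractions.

In a mixed NE each player is indifferent between their pure strategies, so the opponent's mix sets the indifference.
Agent 2 indifferent between C1 and C2: p·(-1) + (1−p)·8 = p·8 + (1−p)·1 ⟹ 8 + (-9)p = 1 + 7p ⟹ p = 7/16.
Agent 1 indifferent between R1 and R2: q·4 + (1−q)·(-8) = q·(-1) + (1−q)·2 ⟹ (-8) + 12q = 2 + (-3)q ⟹ q = 2/3.

p = 7/16, q = 2/3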